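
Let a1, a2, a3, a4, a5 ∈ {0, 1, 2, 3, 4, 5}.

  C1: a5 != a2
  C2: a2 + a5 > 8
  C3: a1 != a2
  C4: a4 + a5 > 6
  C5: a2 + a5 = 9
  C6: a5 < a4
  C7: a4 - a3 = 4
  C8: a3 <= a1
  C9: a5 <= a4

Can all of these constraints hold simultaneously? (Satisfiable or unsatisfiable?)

Try a1 = 4, a2 = 5, a3 = 1, a4 = 5, a5 = 4.
Check constraint 2: a2 + a5 = 9; constraint 4: a4 + a5 = 9. The remaining constraints are straightforward to verify.

Satisfiable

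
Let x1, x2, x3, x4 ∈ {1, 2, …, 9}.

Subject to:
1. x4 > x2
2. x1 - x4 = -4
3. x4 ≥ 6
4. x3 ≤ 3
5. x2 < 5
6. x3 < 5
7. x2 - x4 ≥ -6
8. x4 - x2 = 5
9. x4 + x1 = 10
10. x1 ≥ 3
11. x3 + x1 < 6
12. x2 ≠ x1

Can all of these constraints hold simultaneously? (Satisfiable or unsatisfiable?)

One satisfying assignment is x1 = 3, x2 = 2, x3 = 1, x4 = 7.
For the less obvious constraints — constraint 2: x1 - x4 = -4; constraint 7: x2 - x4 = -5; constraint 8: x4 - x2 = 5 — and the others hold by inspection.

Satisfiable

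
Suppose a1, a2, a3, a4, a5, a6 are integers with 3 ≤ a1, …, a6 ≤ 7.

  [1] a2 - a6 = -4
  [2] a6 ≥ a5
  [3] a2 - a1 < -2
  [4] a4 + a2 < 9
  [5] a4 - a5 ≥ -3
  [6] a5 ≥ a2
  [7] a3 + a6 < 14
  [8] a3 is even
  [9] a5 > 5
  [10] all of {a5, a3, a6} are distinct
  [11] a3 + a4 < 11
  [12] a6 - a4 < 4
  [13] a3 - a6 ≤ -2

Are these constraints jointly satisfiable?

Satisfiable

Take a1 = 7, a2 = 3, a3 = 4, a4 = 4, a5 = 6, a6 = 7. Then constraint 1: a2 - a6 = -4; constraint 3: a2 - a1 = -4; constraint 4: a4 + a2 = 7, and every other listed constraint is also met.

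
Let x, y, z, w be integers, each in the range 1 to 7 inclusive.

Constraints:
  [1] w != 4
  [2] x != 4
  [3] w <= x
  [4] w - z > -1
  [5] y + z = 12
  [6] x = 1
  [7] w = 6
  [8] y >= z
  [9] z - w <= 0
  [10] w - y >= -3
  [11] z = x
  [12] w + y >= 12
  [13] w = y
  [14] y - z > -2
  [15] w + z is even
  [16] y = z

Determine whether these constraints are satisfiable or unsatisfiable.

Unsatisfiable

Constraint 7 fixes w = 6 and constraint 6 fixes x = 1. Constraints 11, 13, and 16 give w = y = z = x, so w = x. But 6 ≠ 1 — contradiction.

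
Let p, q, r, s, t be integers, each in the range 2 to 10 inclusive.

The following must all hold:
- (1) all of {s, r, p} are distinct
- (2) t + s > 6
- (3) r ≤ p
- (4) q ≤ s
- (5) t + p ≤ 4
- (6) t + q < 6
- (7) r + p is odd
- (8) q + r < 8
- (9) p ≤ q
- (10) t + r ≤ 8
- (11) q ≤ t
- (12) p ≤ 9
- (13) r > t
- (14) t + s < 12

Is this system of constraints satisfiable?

Unsatisfiable

Constraints 3, 9, 11, and 13 give q ≤ t, t < r, r ≤ p, p ≤ q. Chaining: q ≤ t < r ≤ p ≤ q, which forces q < q — impossible.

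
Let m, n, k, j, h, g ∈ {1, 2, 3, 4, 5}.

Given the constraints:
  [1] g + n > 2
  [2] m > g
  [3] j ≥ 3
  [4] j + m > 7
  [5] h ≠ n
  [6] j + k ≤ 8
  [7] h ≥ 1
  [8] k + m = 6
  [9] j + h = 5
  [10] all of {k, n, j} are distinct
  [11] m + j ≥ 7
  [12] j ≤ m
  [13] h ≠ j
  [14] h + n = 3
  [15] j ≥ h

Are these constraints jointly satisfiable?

Try m = 5, n = 2, k = 1, j = 4, h = 1, g = 1.
Check constraint 1: g + n = 3; constraint 4: j + m = 9. The remaining constraints are straightforward to verify.

Satisfiable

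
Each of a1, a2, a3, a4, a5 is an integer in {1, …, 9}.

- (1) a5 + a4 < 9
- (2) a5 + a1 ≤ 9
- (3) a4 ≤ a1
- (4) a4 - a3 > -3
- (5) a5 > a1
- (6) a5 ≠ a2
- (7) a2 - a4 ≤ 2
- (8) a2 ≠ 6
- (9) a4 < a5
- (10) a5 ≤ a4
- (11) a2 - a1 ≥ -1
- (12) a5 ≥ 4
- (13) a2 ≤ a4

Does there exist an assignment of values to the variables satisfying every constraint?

Constraints 3, 5, and 10 give a5 ≤ a4, a4 ≤ a1, a1 < a5. Chaining: a5 ≤ a4 ≤ a1 < a5, which forces a5 < a5 — impossible.

Unsatisfiable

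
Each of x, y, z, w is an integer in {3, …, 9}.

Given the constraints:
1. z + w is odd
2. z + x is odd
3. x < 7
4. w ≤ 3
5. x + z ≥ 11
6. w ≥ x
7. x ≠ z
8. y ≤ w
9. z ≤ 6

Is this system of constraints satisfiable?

Unsatisfiable

From constraints 4 and 6: x ≤ w ≤ 3. From constraint 9: z ≤ 6. Hence x + z ≤ 9. But constraint 5 requires x + z ≥ 11, and 11 > 9. Contradiction.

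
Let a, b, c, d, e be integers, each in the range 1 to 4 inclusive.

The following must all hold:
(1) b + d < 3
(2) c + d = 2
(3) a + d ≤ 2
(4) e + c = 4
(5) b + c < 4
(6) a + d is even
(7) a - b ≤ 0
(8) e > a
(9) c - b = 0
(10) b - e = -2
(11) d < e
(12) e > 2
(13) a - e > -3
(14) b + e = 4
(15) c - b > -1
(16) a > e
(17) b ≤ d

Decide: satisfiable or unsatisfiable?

Unsatisfiable

Constraints 7, 11, 16, and 17 give a ≤ b, b ≤ d, d < e, e < a. Chaining: a ≤ b ≤ d < e < a, which forces a < a — impossible.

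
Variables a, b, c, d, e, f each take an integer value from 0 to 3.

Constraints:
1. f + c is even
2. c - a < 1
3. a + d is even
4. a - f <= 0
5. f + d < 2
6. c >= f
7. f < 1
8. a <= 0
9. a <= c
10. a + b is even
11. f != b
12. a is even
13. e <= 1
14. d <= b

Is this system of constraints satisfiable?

Satisfiable

Try a = 0, b = 2, c = 0, d = 0, e = 0, f = 0.
Check constraint 2: c - a = 0; constraint 4: a - f = 0. The remaining constraints are straightforward to verify.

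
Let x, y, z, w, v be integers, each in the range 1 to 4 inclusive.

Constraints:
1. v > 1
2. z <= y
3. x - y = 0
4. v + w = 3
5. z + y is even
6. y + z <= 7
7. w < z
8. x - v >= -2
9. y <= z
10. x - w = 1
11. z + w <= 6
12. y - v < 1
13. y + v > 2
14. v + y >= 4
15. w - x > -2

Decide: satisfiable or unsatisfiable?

Satisfiable

Take x = 2, y = 2, z = 2, w = 1, v = 2. Then constraint 3: x - y = 0; constraint 4: v + w = 3, and every other listed constraint is also met.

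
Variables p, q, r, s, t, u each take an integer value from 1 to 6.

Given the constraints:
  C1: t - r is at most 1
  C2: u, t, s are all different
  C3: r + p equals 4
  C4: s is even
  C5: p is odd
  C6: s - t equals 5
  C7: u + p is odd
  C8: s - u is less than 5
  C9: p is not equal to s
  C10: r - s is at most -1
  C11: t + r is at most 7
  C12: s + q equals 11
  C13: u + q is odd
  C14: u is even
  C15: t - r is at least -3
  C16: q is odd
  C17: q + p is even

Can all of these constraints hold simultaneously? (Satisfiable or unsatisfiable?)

Take p = 1, q = 5, r = 3, s = 6, t = 1, u = 4. Then constraint 1: t - r = -2; constraint 3: r + p = 4; constraint 6: s - t = 5, and every other listed constraint is also met.

Satisfiable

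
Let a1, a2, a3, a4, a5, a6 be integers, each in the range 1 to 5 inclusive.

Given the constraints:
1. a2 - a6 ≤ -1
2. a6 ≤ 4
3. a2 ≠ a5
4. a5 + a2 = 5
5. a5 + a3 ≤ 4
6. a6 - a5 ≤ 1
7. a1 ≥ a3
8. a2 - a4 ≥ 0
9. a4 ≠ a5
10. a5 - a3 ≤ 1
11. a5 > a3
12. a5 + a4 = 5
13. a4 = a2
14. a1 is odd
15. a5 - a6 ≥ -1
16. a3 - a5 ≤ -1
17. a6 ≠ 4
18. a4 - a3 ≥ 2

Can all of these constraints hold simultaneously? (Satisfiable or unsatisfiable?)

Constraints 1, 8, 10, 15, and 18 give a5 − a6 ≥ -1, a6 − a2 ≥ 1, a2 − a4 ≥ 0, a4 − a3 ≥ 2, a3 − a5 ≥ -1.
Adding all 5 inequalities: the left sides telescope to 0, and the right sides sum to (-1) + 1 + 0 + 2 + (-1) = 1. So 0 ≥ 1, which is false.

Unsatisfiable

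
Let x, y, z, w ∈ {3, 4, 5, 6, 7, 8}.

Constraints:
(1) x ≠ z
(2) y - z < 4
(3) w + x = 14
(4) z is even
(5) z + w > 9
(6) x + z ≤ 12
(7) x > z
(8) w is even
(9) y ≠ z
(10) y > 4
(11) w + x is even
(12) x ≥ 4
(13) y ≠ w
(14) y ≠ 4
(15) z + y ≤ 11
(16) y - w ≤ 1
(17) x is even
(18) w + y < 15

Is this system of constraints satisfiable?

Satisfiable

Try x = 6, y = 6, z = 4, w = 8.
Check constraint 2: y - z = 2; constraint 3: w + x = 14. The remaining constraints are straightforward to verify.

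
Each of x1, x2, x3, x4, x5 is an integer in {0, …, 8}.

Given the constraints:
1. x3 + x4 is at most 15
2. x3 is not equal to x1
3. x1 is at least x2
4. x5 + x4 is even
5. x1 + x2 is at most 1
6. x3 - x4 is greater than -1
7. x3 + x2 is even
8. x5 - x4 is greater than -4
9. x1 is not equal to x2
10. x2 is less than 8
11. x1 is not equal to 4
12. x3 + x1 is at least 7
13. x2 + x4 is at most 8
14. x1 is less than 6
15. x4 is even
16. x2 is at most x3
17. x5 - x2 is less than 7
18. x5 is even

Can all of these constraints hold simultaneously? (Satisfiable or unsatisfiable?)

Satisfiable

Try x1 = 1, x2 = 0, x3 = 8, x4 = 6, x5 = 4.
Check constraint 1: x3 + x4 = 14; constraint 5: x1 + x2 = 1. The remaining constraints are straightforward to verify.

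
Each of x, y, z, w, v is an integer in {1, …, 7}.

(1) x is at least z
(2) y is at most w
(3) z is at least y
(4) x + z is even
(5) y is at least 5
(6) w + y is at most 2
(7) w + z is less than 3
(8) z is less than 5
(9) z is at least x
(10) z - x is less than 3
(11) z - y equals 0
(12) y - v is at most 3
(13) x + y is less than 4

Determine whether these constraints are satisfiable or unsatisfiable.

From constraints 3 and 5: z ≥ y and y ≥ 5, so z ≥ 5. From constraint 8: z ≤ 4. But 4 < 5, so no value of z works.

Unsatisfiable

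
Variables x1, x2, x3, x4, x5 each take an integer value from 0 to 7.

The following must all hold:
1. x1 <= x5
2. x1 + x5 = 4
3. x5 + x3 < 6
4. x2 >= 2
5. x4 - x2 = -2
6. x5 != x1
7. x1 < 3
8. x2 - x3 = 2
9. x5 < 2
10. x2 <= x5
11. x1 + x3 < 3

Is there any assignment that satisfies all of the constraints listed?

From constraints 4 and 10: x5 ≥ x2 and x2 ≥ 2, so x5 ≥ 2. From constraint 9: x5 ≤ 1. But 1 < 2, so no value of x5 works.

Unsatisfiable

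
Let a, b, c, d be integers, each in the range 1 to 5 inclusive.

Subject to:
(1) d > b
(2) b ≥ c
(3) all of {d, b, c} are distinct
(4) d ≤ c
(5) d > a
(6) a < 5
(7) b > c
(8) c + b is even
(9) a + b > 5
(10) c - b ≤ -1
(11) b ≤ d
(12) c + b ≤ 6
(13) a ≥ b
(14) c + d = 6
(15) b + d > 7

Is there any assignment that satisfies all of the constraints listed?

Unsatisfiable

Constraints 4, 5, 10, and 13 give d ≤ c, c < b, b ≤ a, a < d. Chaining: d ≤ c < b ≤ a < d, which forces d < d — impossible.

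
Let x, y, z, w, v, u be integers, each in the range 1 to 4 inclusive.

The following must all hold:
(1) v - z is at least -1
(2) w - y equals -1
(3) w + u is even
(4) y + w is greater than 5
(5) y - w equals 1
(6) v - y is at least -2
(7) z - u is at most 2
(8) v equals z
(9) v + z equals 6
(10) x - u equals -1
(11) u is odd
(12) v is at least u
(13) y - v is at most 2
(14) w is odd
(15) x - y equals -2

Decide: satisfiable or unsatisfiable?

Satisfiable

Try x = 2, y = 4, z = 3, w = 3, v = 3, u = 3.
Check constraint 1: v - z = 0; constraint 2: w - y = -1. The remaining constraints are straightforward to verify.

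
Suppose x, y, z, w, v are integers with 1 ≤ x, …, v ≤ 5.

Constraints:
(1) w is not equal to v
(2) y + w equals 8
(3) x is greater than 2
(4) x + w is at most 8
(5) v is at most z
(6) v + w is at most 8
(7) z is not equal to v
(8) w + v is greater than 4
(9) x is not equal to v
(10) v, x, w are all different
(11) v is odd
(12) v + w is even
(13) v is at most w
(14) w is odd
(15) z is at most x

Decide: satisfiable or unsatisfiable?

Setting (x, y, z, w, v) = (3, 3, 3, 5, 1) satisfies everything: constraint 2: y + w = 8; constraint 4: x + w = 8, and the others follow.

Satisfiable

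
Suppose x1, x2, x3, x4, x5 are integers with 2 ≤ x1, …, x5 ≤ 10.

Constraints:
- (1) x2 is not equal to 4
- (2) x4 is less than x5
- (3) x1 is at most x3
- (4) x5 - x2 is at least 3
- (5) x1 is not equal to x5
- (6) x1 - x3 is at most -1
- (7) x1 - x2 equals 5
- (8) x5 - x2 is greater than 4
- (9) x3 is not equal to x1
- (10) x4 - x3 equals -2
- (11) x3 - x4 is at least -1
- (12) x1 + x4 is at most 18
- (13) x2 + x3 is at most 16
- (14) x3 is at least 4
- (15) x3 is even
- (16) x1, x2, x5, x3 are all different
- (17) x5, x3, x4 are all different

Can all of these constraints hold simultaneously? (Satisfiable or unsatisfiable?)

Try x1 = 8, x2 = 3, x3 = 10, x4 = 8, x5 = 9.
Check constraint 4: x5 - x2 = 6; constraint 6: x1 - x3 = -2. The remaining constraints are straightforward to verify.

Satisfiable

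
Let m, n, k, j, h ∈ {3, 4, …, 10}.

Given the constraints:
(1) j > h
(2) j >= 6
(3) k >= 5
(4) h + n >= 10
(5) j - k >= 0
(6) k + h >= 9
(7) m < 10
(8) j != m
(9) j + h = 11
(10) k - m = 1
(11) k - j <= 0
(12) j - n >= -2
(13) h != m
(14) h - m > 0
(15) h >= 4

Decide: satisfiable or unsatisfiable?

Setting (m, n, k, j, h) = (4, 8, 5, 6, 5) satisfies everything: constraint 4: h + n = 13; constraint 5: j - k = 1, and the others follow.

Satisfiable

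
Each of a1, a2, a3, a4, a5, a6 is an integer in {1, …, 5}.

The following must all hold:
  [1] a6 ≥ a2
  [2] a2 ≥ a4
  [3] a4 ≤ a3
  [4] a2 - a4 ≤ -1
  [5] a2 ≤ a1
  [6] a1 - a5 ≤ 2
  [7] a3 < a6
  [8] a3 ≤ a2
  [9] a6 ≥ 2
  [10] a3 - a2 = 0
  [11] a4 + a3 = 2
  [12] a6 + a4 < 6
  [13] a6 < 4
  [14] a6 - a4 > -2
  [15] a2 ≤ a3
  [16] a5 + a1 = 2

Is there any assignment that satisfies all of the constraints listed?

Unsatisfiable

Constraints 3, 4, and 8 give a4 ≤ a3, a3 ≤ a2, a2 < a4. Chaining: a4 ≤ a3 ≤ a2 < a4, which forces a4 < a4 — impossible.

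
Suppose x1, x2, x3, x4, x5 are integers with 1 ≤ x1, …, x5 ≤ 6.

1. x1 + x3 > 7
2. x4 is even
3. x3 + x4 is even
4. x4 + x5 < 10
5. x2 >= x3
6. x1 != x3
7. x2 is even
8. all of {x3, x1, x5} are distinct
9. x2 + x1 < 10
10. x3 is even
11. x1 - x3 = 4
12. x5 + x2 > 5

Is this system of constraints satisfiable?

Satisfiable

One satisfying assignment is x1 = 6, x2 = 2, x3 = 2, x4 = 2, x5 = 5.
For the less obvious constraints — constraint 1: x1 + x3 = 8; constraint 4: x4 + x5 = 7; constraint 9: x2 + x1 = 8 — and the others hold by inspection.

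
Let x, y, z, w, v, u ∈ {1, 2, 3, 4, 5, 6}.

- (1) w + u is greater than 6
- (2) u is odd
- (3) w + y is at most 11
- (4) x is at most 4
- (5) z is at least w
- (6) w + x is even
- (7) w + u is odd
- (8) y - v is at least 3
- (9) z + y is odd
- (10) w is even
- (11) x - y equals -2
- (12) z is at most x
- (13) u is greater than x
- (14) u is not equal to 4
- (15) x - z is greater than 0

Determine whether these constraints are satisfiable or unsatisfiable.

Satisfiable

Take x = 4, y = 6, z = 3, w = 2, v = 1, u = 5. Then constraint 1: w + u = 7; constraint 3: w + y = 8, and every other listed constraint is also met.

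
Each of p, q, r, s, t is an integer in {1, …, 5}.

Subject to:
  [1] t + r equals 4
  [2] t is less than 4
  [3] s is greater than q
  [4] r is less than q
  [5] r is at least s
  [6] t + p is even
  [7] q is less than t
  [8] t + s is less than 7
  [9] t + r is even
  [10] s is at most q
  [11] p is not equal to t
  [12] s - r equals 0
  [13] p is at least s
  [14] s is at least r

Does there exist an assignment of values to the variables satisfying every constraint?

Constraints 3, 4, and 5 give s ≤ r, r < q, q < s. Chaining: s ≤ r < q < s, which forces s < s — impossible.

Unsatisfiable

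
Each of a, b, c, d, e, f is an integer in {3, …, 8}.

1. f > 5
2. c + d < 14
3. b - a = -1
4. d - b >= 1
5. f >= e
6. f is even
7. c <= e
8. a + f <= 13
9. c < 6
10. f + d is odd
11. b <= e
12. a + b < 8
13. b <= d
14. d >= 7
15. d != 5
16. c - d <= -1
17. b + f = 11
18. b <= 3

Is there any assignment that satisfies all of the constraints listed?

Setting (a, b, c, d, e, f) = (4, 3, 5, 7, 5, 8) satisfies everything: constraint 2: c + d = 12; constraint 3: b - a = -1, and the others follow.

Satisfiable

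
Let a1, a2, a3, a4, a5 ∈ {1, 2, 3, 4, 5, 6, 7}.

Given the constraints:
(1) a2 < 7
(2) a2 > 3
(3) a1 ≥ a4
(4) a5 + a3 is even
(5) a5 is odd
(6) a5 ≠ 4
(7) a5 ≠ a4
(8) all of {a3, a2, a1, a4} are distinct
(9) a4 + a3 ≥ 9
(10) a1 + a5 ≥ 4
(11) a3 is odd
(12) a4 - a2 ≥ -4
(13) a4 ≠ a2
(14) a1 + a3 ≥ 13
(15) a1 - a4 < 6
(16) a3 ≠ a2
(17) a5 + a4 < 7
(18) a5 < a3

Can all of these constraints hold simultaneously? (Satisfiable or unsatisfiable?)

One satisfying assignment is a1 = 6, a2 = 4, a3 = 7, a4 = 3, a5 = 1.
For the less obvious constraints — constraint 9: a4 + a3 = 10; constraint 10: a1 + a5 = 7 — and the others hold by inspection.

Satisfiable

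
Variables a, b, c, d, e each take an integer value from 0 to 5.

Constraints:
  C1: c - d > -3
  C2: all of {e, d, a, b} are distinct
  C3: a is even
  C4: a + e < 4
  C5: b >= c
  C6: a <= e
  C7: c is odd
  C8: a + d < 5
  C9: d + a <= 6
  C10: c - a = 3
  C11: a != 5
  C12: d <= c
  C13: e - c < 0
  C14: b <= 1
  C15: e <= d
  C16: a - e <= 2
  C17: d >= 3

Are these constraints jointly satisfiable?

Unsatisfiable

From constraints 12 and 17: c ≥ d and d ≥ 3, so c ≥ 3. From constraints 5 and 14: c ≤ b and b ≤ 1, so c ≤ 1. But 1 < 3, so no value of c works.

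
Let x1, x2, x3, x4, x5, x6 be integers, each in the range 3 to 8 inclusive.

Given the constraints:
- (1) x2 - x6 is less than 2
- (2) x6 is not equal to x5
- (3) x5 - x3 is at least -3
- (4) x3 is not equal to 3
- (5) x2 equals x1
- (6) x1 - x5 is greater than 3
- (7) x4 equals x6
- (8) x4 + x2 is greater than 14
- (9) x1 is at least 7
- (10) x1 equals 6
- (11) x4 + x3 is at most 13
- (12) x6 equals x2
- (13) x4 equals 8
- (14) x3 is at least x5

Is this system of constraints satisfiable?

Unsatisfiable

Constraint 13 fixes x4 = 8 and constraint 10 fixes x1 = 6. Constraints 5, 7, and 12 give x4 = x6 = x2 = x1, so x4 = x1. But 8 ≠ 6 — contradiction.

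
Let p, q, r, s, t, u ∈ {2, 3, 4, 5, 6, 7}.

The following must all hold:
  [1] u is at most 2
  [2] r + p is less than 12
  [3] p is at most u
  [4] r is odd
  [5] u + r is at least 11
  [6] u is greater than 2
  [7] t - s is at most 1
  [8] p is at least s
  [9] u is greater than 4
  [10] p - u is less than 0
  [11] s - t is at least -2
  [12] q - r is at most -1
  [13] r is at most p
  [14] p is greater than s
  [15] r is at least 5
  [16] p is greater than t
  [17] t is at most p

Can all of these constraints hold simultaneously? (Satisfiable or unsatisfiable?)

From constraints 13 and 15: p ≥ r and r ≥ 5, so p ≥ 5. From constraints 1 and 3: p ≤ u and u ≤ 2, so p ≤ 2. But 2 < 5, so no value of p works.

Unsatisfiable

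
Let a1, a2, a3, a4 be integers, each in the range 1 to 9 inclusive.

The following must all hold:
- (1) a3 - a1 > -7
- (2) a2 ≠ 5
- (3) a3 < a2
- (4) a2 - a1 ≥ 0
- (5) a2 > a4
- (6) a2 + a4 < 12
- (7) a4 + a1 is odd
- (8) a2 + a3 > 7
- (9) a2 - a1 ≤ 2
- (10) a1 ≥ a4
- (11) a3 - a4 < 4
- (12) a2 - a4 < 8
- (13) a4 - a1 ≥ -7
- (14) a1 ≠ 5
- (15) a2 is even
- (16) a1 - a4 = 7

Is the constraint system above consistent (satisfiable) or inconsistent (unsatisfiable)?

One satisfying assignment is a1 = 8, a2 = 8, a3 = 2, a4 = 1.
For the less obvious constraints — constraint 1: a3 - a1 = -6; constraint 4: a2 - a1 = 0; constraint 6: a2 + a4 = 9 — and the others hold by inspection.

Satisfiable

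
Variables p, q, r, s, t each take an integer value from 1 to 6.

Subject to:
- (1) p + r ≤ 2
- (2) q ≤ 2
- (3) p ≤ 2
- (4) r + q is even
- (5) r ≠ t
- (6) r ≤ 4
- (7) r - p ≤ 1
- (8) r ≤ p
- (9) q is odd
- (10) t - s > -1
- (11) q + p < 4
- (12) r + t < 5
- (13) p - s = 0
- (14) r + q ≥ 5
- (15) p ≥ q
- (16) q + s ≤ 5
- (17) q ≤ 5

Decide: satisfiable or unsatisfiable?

From constraints 3 and 8: r ≤ p ≤ 2. From constraint 2: q ≤ 2. Hence r + q ≤ 4. But constraint 14 requires r + q ≥ 5, and 5 > 4. Contradiction.

Unsatisfiable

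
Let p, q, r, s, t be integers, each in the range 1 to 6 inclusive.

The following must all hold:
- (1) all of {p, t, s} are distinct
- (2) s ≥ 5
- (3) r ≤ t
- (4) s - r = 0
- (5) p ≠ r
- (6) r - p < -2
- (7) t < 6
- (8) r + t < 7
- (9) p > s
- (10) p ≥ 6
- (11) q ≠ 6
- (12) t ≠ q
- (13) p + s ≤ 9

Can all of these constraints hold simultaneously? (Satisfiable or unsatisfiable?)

Unsatisfiable

From constraint 10: p ≥ 6. From constraint 2: s ≥ 5. Hence p + s ≥ 11. But constraint 13 requires p + s ≤ 9, and 9 < 11. Contradiction.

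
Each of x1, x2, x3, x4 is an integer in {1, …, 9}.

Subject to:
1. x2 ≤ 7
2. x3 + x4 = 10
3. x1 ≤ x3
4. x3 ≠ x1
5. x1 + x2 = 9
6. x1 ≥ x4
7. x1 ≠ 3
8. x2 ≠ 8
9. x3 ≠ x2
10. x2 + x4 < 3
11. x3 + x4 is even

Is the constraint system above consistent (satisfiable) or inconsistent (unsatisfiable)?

Satisfiable

The assignment x1 = 8, x2 = 1, x3 = 9, x4 = 1 works:
  constraint 2 holds since x3 + x4 = 10.
  constraint 5 holds since x1 + x2 = 9.
The rest check out directly.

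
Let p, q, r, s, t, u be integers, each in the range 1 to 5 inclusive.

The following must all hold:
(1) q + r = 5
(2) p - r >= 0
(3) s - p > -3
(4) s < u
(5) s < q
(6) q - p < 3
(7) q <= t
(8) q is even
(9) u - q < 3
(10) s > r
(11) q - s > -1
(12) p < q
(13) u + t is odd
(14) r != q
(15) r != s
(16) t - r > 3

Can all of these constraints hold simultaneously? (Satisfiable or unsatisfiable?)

Satisfiable

Take p = 3, q = 4, r = 1, s = 2, t = 5, u = 4. Then constraint 1: q + r = 5; constraint 2: p - r = 2, and every other listed constraint is also met.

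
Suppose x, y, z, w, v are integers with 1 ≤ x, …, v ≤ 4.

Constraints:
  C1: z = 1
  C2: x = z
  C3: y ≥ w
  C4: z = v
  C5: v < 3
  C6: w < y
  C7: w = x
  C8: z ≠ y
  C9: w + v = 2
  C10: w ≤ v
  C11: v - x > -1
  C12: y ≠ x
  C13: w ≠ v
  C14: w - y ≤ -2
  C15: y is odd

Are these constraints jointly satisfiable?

Unsatisfiable

From constraints 2, 4, and 7, w = x = z = v, so w = v. But constraint 13 says w ≠ v. Contradiction.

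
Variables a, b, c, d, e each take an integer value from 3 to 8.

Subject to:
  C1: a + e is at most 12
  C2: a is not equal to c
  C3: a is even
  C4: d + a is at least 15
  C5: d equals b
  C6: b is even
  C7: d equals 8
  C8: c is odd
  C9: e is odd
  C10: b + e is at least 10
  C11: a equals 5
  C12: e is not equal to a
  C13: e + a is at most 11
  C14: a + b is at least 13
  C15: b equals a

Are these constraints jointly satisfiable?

Constraint 7 fixes d = 8 and constraint 11 fixes a = 5. Constraints 5 and 15 give d = b = a, so d = a. But 8 ≠ 5 — contradiction.

Unsatisfiable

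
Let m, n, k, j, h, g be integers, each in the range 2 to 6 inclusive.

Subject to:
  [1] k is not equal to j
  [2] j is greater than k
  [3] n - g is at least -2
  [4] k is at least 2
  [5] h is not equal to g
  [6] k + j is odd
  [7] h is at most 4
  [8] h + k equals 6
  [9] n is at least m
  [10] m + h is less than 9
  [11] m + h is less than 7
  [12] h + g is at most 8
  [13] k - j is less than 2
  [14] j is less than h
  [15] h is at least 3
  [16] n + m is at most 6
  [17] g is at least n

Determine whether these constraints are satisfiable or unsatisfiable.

Satisfiable

One satisfying assignment is m = 2, n = 2, k = 2, j = 3, h = 4, g = 2.
For the less obvious constraints — constraint 3: n - g = 0; constraint 8: h + k = 6; constraint 10: m + h = 6 — and the others hold by inspection.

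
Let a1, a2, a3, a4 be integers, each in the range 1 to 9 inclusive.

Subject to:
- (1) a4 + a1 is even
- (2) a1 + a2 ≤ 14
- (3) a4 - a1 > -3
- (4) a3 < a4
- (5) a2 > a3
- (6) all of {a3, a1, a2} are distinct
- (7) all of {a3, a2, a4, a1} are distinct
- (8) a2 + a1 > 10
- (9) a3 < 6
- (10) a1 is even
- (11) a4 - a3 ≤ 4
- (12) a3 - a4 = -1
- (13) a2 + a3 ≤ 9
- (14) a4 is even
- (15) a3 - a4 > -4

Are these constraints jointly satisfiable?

Satisfiable

The assignment a1 = 4, a2 = 8, a3 = 1, a4 = 2 works:
  constraint 2 holds since a1 + a2 = 12.
  constraint 3 holds since a4 - a1 = -2.
  constraint 8 holds since a2 + a1 = 12.
The rest check out directly.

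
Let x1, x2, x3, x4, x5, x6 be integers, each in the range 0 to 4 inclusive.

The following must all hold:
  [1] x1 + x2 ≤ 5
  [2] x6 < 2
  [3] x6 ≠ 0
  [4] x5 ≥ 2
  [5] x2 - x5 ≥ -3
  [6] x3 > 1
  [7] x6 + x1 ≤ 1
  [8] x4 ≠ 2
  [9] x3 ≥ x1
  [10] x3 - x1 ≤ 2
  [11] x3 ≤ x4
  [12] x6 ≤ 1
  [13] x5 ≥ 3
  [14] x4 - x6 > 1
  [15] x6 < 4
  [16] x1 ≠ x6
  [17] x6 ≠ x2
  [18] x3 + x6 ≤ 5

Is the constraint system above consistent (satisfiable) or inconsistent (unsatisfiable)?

Satisfiable

The assignment x1 = 0, x2 = 3, x3 = 2, x4 = 3, x5 = 4, x6 = 1 works:
  constraint 1 holds since x1 + x2 = 3.
  constraint 5 holds since x2 - x5 = -1.
The rest check out directly.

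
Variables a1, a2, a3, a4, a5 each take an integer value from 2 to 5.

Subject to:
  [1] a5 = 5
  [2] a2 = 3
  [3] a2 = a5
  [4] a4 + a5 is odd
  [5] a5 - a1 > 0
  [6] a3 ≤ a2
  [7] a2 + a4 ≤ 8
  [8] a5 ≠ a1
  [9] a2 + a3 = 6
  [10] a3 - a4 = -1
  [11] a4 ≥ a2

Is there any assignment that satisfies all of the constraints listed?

Unsatisfiable

Constraint 2 fixes a2 = 3 and constraint 1 fixes a5 = 5, but constraint 3 requires a2 = a5. Since 3 ≠ 5, contradiction.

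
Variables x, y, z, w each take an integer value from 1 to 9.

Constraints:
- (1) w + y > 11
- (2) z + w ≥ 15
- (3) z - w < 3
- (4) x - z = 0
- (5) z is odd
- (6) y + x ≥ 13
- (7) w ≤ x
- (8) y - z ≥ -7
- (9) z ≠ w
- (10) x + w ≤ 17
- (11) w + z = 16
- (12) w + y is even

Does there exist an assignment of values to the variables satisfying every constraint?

Satisfiable

The assignment x = 9, y = 5, z = 9, w = 7 works:
  constraint 1 holds since w + y = 12.
  constraint 2 holds since z + w = 16.
  constraint 3 holds since z - w = 2.
The rest check out directly.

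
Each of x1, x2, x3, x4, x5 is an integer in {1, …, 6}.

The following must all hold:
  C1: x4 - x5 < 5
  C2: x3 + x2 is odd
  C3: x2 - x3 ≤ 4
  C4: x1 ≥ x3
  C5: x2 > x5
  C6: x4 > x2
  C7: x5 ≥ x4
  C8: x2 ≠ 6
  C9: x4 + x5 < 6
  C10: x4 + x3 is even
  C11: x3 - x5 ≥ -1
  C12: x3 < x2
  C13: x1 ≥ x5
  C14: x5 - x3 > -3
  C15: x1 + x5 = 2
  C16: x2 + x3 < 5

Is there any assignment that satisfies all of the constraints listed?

Constraints 5, 6, and 7 give x5 < x2, x2 < x4, x4 ≤ x5. Chaining: x5 < x2 < x4 ≤ x5, which forces x5 < x5 — impossible.

Unsatisfiable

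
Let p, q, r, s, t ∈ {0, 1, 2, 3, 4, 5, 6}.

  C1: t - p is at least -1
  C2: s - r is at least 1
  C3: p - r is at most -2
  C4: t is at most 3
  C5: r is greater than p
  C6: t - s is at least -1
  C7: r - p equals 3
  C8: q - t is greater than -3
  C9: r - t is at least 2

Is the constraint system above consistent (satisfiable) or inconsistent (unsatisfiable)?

Constraints 2, 6, and 9 give r − t ≥ 2, t − s ≥ -1, s − r ≥ 1.
Adding all 3 inequalities: the left sides telescope to 0, and the right sides sum to 2 + (-1) + 1 = 2. So 0 ≥ 2, which is false.

Unsatisfiable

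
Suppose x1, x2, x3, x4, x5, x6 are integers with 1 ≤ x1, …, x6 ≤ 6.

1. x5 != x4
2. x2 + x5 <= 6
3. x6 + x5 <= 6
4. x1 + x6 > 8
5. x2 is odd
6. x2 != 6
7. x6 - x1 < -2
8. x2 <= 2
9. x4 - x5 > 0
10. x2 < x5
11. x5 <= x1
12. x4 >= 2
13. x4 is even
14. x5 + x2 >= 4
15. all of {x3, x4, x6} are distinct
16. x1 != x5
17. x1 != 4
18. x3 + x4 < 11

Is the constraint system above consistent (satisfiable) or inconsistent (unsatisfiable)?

The assignment x1 = 6, x2 = 1, x3 = 2, x4 = 6, x5 = 3, x6 = 3 works:
  constraint 2 holds since x2 + x5 = 4.
  constraint 3 holds since x6 + x5 = 6.
The rest check out directly.

Satisfiable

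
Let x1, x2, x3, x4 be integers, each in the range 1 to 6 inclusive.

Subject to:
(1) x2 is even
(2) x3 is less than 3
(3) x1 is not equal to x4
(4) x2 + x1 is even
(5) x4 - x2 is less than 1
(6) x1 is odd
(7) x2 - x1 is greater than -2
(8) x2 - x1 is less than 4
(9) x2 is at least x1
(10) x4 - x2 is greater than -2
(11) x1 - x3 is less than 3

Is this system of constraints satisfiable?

Constraint 1 makes x2 even and constraint 6 makes x1 odd, so x2 + x1 must be odd. Constraint 4 says x2 + x1 is even — contradiction.

Unsatisfiable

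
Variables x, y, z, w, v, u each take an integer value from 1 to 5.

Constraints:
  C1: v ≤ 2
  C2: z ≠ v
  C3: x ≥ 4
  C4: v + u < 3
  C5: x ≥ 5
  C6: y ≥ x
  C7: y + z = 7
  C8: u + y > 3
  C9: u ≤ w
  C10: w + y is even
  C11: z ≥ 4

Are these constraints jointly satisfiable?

Unsatisfiable

From constraints 5 and 6: y ≥ x ≥ 5. From constraint 11: z ≥ 4. Hence y + z ≥ 9. But constraint 7 requires y + z = 7, and 7 < 9. Contradiction.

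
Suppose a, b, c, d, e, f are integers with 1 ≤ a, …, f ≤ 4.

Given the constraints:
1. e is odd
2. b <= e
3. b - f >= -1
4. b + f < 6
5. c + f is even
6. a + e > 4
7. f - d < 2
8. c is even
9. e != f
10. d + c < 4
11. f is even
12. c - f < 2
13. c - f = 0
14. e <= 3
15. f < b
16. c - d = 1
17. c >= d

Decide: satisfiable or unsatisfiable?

Setting (a, b, c, d, e, f) = (4, 3, 2, 1, 3, 2) satisfies everything: constraint 3: b - f = 1; constraint 4: b + f = 5; constraint 6: a + e = 7, and the others follow.

Satisfiable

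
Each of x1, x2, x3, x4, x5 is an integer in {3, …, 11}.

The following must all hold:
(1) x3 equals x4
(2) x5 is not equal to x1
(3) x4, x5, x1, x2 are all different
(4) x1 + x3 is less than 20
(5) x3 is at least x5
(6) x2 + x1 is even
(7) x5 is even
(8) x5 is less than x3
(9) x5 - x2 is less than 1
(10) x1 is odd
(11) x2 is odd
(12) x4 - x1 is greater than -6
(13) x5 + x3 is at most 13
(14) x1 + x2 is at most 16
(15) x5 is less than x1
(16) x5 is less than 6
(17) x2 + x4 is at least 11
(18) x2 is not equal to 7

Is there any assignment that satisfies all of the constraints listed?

Satisfiable

Try x1 = 11, x2 = 5, x3 = 8, x4 = 8, x5 = 4.
Check constraint 4: x1 + x3 = 19; constraint 9: x5 - x2 = -1. The remaining constraints are straightforward to verify.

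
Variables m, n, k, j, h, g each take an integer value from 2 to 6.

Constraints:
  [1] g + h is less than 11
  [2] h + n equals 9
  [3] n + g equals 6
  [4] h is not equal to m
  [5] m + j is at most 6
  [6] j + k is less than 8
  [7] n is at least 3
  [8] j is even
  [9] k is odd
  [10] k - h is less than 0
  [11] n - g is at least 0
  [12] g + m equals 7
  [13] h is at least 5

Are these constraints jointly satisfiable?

Satisfiable

Take m = 4, n = 3, k = 5, j = 2, h = 6, g = 3. Then constraint 1: g + h = 9; constraint 2: h + n = 9, and every other listed constraint is also met.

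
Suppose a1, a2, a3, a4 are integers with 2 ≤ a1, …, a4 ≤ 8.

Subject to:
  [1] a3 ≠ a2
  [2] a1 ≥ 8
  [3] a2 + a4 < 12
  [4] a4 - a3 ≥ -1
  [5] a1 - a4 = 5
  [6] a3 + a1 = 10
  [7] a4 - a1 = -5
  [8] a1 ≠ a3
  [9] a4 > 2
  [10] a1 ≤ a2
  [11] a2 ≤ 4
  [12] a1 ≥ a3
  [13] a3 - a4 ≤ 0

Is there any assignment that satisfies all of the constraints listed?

Unsatisfiable

From constraints 2 and 10: a2 ≥ a1 and a1 ≥ 8, so a2 ≥ 8. From constraint 11: a2 ≤ 4. But 4 < 8, so no value of a2 works.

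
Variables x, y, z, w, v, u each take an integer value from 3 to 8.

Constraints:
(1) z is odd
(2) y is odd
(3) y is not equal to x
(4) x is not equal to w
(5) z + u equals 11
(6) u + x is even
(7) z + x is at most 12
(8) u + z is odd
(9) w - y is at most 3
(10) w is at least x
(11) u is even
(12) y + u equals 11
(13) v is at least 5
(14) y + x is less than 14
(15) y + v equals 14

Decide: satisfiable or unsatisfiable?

Satisfiable

Take x = 4, y = 7, z = 7, w = 8, v = 7, u = 4. Then constraint 5: z + u = 11; constraint 7: z + x = 11, and every other listed constraint is also met.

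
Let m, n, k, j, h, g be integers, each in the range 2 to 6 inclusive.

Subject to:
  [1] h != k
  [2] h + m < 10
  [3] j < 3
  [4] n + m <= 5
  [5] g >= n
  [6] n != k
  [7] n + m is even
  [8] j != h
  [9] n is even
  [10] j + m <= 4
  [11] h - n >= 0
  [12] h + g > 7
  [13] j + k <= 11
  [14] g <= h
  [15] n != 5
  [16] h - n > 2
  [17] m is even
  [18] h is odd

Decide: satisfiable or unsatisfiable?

Try m = 2, n = 2, k = 6, j = 2, h = 5, g = 4.
Check constraint 2: h + m = 7; constraint 4: n + m = 4. The remaining constraints are straightforward to verify.

Satisfiable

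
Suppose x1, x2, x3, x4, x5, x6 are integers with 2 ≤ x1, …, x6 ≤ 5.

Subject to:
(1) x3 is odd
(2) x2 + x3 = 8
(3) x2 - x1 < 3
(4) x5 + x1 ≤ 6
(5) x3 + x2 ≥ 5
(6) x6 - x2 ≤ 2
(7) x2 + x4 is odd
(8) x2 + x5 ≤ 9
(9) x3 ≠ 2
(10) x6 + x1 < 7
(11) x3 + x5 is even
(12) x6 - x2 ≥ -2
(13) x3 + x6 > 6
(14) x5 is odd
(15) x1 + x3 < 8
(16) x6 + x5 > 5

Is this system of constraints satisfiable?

Satisfiable

Try x1 = 2, x2 = 3, x3 = 5, x4 = 2, x5 = 3, x6 = 3.
Check constraint 2: x2 + x3 = 8; constraint 3: x2 - x1 = 1. The remaining constraints are straightforward to verify.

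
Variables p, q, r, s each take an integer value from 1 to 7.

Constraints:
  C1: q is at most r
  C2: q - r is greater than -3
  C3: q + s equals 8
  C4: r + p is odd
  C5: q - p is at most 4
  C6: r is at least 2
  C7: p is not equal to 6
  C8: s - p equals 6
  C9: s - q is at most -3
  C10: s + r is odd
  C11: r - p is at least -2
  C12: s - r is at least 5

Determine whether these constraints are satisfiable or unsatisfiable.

Constraints 5, 9, 11, and 12 give r − p ≥ -2, p − q ≥ -4, q − s ≥ 3, s − r ≥ 5.
Adding all 4 inequalities: the left sides telescope to 0, and the right sides sum to (-2) + (-4) + 3 + 5 = 2. So 0 ≥ 2, which is false.

Unsatisfiable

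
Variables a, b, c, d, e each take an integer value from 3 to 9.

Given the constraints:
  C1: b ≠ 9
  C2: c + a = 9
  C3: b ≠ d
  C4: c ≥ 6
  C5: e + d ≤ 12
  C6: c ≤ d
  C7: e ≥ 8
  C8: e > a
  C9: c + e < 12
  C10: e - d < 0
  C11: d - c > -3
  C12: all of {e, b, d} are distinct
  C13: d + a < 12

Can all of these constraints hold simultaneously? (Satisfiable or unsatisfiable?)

Unsatisfiable

From constraint 7: e ≥ 8. From constraints 4 and 6: d ≥ c ≥ 6. Hence e + d ≥ 14. But constraint 5 requires e + d ≤ 12, and 12 < 14. Contradiction.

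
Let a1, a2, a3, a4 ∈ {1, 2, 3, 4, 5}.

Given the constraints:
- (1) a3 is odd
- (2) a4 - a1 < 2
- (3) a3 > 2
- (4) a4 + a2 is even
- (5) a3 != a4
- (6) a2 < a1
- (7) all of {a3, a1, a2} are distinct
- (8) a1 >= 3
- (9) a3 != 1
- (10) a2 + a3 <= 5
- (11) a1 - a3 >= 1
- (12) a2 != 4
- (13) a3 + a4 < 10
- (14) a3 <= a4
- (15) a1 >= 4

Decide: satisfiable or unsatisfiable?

Satisfiable

One satisfying assignment is a1 = 5, a2 = 1, a3 = 3, a4 = 5.
For the less obvious constraints — constraint 2: a4 - a1 = 0; constraint 10: a2 + a3 = 4; constraint 11: a1 - a3 = 2 — and the others hold by inspection.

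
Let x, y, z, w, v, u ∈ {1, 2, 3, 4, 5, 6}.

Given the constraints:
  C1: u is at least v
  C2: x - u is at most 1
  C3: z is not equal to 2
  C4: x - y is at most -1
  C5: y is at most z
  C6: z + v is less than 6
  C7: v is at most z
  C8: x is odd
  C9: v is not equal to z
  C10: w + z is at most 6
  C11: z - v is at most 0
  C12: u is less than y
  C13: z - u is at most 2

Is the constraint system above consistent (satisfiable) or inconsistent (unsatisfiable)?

Constraints 1, 5, 11, and 12 give z ≤ v, v ≤ u, u < y, y ≤ z. Chaining: z ≤ v ≤ u < y ≤ z, which forces z < z — impossible.

Unsatisfiable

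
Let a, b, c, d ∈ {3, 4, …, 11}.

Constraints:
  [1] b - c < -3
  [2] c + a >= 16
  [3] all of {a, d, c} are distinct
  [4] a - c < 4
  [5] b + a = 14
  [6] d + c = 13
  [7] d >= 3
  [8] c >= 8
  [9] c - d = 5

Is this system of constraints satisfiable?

Satisfiable

One satisfying assignment is a = 10, b = 4, c = 9, d = 4.
For the less obvious constraints — constraint 1: b - c = -5; constraint 2: c + a = 19 — and the others hold by inspection.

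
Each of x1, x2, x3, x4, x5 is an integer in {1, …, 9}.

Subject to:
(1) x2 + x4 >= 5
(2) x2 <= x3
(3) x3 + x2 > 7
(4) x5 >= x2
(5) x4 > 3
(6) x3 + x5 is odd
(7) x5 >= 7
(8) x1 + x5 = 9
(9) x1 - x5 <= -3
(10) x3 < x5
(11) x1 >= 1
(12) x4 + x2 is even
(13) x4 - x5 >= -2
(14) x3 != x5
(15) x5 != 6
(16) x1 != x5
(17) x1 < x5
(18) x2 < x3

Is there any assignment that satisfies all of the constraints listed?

Setting (x1, x2, x3, x4, x5) = (2, 2, 6, 6, 7) satisfies everything: constraint 1: x2 + x4 = 8; constraint 3: x3 + x2 = 8, and the others follow.

Satisfiable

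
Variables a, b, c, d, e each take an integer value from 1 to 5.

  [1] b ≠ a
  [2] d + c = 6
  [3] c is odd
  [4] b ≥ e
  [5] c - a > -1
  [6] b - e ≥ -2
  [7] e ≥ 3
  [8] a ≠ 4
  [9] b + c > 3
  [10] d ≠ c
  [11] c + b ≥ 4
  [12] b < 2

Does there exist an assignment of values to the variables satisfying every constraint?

From constraints 4 and 7: b ≥ e and e ≥ 3, so b ≥ 3. From constraint 12: b ≤ 1. But 1 < 3, so no value of b works.

Unsatisfiable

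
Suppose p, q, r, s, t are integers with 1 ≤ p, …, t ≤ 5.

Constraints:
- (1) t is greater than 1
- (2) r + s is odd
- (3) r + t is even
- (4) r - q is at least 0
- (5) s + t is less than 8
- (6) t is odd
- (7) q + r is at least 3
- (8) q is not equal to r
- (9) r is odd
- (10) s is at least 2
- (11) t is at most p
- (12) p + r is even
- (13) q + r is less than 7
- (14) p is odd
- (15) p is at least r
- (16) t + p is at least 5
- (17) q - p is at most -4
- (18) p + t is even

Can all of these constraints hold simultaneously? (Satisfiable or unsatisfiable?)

Satisfiable

Try p = 5, q = 1, r = 3, s = 4, t = 3.
Check constraint 4: r - q = 2; constraint 5: s + t = 7. The remaining constraints are straightforward to verify.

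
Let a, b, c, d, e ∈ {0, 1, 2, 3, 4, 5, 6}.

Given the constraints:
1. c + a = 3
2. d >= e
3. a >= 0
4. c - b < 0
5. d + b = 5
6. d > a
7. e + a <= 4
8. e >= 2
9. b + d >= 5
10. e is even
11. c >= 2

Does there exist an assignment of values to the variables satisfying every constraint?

The assignment a = 1, b = 3, c = 2, d = 2, e = 2 works:
  constraint 1 holds since c + a = 3.
  constraint 4 holds since c - b = -1.
  constraint 5 holds since d + b = 5.
The rest check out directly.

Satisfiable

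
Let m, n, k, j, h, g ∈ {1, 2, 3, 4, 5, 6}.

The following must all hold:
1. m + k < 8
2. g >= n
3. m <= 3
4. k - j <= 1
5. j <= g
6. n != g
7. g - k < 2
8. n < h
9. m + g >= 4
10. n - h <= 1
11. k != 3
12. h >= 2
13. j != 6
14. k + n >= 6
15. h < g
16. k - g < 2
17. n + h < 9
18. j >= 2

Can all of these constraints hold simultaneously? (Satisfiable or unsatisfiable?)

Satisfiable

One satisfying assignment is m = 2, n = 2, k = 4, j = 4, h = 4, g = 5.
For the less obvious constraints — constraint 1: m + k = 6; constraint 4: k - j = 0 — and the others hold by inspection.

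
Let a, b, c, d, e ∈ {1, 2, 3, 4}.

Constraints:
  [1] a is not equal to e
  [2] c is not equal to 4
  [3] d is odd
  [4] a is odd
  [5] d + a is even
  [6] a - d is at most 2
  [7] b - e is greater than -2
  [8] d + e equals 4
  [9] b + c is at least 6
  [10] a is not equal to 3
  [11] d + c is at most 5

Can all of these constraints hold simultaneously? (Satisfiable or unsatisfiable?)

Setting (a, b, c, d, e) = (1, 3, 3, 1, 3) satisfies everything: constraint 6: a - d = 0; constraint 7: b - e = 0; constraint 8: d + e = 4, and the others follow.

Satisfiable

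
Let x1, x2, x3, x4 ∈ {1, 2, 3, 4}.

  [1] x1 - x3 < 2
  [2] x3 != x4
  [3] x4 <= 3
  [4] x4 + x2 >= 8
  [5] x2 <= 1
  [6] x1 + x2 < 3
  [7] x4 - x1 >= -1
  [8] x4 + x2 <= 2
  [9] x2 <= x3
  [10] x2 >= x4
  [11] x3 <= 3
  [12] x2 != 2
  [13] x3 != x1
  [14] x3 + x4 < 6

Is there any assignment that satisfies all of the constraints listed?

Unsatisfiable

From constraint 3: x4 ≤ 3. From constraints 9 and 11: x2 ≤ x3 ≤ 3. Hence x4 + x2 ≤ 6. But constraint 4 requires x4 + x2 ≥ 8, and 8 > 6. Contradiction.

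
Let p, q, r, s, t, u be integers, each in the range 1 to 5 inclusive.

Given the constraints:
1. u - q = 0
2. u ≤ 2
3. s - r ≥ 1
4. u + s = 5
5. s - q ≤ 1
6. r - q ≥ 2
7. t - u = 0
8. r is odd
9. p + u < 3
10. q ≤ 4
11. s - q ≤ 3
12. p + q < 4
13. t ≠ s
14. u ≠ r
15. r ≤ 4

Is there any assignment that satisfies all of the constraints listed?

Unsatisfiable

Constraints 3, 5, and 6 give s − r ≥ 1, r − q ≥ 2, q − s ≥ -1.
Adding all 3 inequalities: the left sides telescope to 0, and the right sides sum to 1 + 2 + (-1) = 2. So 0 ≥ 2, which is false.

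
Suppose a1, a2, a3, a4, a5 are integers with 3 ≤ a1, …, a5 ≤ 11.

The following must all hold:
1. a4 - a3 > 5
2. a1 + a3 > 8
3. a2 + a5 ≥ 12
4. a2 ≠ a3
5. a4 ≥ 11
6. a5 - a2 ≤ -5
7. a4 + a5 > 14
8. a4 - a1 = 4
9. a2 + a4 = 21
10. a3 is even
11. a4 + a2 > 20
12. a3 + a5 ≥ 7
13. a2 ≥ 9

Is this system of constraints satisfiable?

Setting (a1, a2, a3, a4, a5) = (7, 10, 4, 11, 5) satisfies everything: constraint 1: a4 - a3 = 7; constraint 2: a1 + a3 = 11, and the others follow.

Satisfiable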